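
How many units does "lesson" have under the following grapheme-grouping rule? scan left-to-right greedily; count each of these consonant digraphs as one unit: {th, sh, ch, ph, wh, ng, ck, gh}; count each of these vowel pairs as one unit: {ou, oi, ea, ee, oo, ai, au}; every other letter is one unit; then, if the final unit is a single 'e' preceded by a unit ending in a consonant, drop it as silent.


Word: "lesson" (6 letters)
Left-to-right scan:
  (1) 'l' (letter)
  (2) 'e' (letter)
  (3) 's' (letter)
  (4) 's' (letter)
  (5) 'o' (letter)
  (6) 'n' (letter)
Units from scan: 6
Sound units = 6 units


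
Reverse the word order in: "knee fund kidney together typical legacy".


Original: "knee fund kidney together typical legacy"
Words (1..n): knee | fund | kidney | together | typical | legacy
Reversed (n..1): legacy | typical | together | kidney | fund | knee
Result = "legacy typical together kidney fund knee"


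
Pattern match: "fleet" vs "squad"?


Pattern of "fleet": [0, 1, 2, 2, 3]
Pattern of "squad": [0, 1, 2, 3, 4]
Patterns do not match
Same pattern = No


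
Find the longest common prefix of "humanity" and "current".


Word 1: "humanity"
Word 2: "current"
Comparing from start:
  Pos 0: 'h' != 'c' (stop)
LCP = "" (length 0)


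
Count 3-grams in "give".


Word: "give" (length 4)
Number of 3-grams = length - 3 + 1 = 4 - 3 + 1
= 2


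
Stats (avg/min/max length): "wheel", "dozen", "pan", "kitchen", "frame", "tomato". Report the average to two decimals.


Lengths: "wheel"=5, "dozen"=5, "pan"=3, "kitchen"=7, "frame"=5, "tomato"=6
Sum = 31, Count = 6
Average = 31/6 = 5.17
= avg=5.17, min=3, max=7


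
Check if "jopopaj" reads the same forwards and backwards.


Word: "jopopaj"
Reversed: "japopoj"
Forward == Backward? jopopaj != japopoj
Palindrome = No


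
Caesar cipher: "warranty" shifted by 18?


Word: "warranty"
Shift: 18
Each letter → (letter + shift) mod 26:
  'w' (22) + 18 = 14 → 'o'
  'a' (0) + 18 = 18 → 's'
  'r' (17) + 18 = 9 → 'j'
  'r' (17) + 18 = 9 → 'j'
  'a' (0) + 18 = 18 → 's'
  'n' (13) + 18 = 5 → 'f'
  't' (19) + 18 = 11 → 'l'
  'y' (24) + 18 = 16 → 'q'
Result = "osjjsflq"


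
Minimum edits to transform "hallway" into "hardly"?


Word 1: "hallway" (length 7)
Word 2: "hardly" (length 6)
One optimal edit sequence (insert/delete/substitute each cost 1):
  1. keep 'h'
  2. keep 'a'
  3. delete 'l'  (+1)
  4. substitute 'l' -> 'r'  (+1)
  5. substitute 'w' -> 'd'  (+1)
  6. substitute 'a' -> 'l'  (+1)
  7. keep 'y'
Total edit operations: 4
Edit distance = 4


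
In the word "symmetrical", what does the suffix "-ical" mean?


Suffix: -ical
Example: symmetrical = symmetry + -ical, with a spelling change
Meaning = relating to


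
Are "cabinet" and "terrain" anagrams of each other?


Word 1: "cabinet" → sorted: abceint
Word 2: "terrain" → sorted: aeinrrt
Same letters? abceint != aeinrrt
Anagram = No


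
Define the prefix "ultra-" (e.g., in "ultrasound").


Prefix: ultra-
Example: ultrasound (ultra- + sound)
Meaning = beyond


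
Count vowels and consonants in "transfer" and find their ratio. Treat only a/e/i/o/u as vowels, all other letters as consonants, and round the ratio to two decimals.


Word: "transfer"
Vowels (a,e,i,o,u): 2
Consonants: 6
Ratio = 2/6
= 0.33


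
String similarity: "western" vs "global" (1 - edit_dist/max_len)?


Word 1: "western" (length 7)
Word 2: "global" (length 6)
One optimal edit sequence:
  1. delete 'w'  (+1)
  2. substitute 'e' -> 'g'  (+1)
  3. substitute 's' -> 'l'  (+1)
  4. substitute 't' -> 'o'  (+1)
  5. substitute 'e' -> 'b'  (+1)
  6. substitute 'r' -> 'a'  (+1)
  7. substitute 'n' -> 'l'  (+1)
Edit distance = 7
Max length = max(7, 6) = 7
Similarity = 1 - 7/7
= 0.0000


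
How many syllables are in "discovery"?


Word: "discovery"
Syllable breakdown: dis / cov / er / y
Counting: 4 parts
= 4 syllables


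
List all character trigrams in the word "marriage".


Word: "marriage" (length 8)
Number of trigrams = 8 - 3 + 1 = 6
  Position 0: "mar"
  Position 1: "arr"
  Position 2: "rri"
  Position 3: "ria"
  Position 4: "iag"
  Position 5: "age"
Trigrams = "mar", "arr", "rri", "ria", "iag", "age"


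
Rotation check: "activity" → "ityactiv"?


Word: "activity", Candidate: "ityactiv"
Method: check if candidate is substring of word+word
"activityactivity" contains "ityactiv"? Yes
Is rotation = Yes


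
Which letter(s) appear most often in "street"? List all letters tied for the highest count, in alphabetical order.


Word: "street"
Letter counts:
  'e': 2
  'r': 1
  's': 1
  't': 2
Maximum count = 2
Most frequent = 'e', 't' (2 times each)


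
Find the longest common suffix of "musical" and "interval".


Word 1: "musical"
Word 2: "interval"
Comparing from end:
  Pos -1: 'l' == 'l'
  Pos -2: 'a' == 'a'
  Pos -3: 'c' != 'v' (stop)
LCS = "al" (length 2)


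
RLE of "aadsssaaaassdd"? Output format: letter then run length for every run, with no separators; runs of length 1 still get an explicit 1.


String: "aadsssaaaassdd"
Scanning for consecutive runs:
  'a' x 2
  'd' x 1
  's' x 3
  'a' x 4
  's' x 2
  'd' x 2
RLE = "a2d1s3a4s2d2"


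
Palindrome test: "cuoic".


Word: "cuoic"
Reversed: "ciouc"
Forward == Backward? cuoic != ciouc
Palindrome = No


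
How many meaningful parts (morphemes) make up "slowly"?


Word: "slowly"
Morphemes: slow + -ly
Each morpheme carries meaning
= 2 morphemes


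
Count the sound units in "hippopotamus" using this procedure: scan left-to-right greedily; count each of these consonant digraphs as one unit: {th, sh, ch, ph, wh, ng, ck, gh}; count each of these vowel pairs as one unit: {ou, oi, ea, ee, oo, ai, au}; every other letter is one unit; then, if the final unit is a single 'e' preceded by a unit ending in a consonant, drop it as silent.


Word: "hippopotamus" (12 letters)
Left-to-right scan:
  [1] 'h' (letter)
  [2] 'i' (letter)
  [3] 'p' (letter)
  [4] 'p' (letter)
  [5] 'o' (letter)
  [6] 'p' (letter)
  [7] 'o' (letter)
  [8] 't' (letter)
  [9] 'a' (letter)
  [10] 'm' (letter)
  [11] 'u' (letter)
  [12] 's' (letter)
Units from scan: 12
Sound units = 12 units


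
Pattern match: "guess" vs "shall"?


Pattern of "guess": [0, 1, 2, 3, 3]
Pattern of "shall": [0, 1, 2, 3, 3]
Patterns match
Same pattern = Yes


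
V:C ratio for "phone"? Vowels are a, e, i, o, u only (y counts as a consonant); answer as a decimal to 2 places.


Word: "phone"
Vowels (a,e,i,o,u): 2
Consonants: 3
Ratio = 2/3
= 0.67


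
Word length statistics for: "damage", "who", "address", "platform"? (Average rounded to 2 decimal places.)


Lengths: "damage"=6, "who"=3, "address"=7, "platform"=8
Sum = 24, Count = 4
Average = 24/4 = 6.00
= avg=6.00, min=3, max=8


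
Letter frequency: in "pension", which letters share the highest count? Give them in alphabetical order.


Word: "pension"
Letter counts:
  'e': 1
  'i': 1
  'n': 2
  'o': 1
  'p': 1
  's': 1
Maximum count = 2
Most frequent = 'n' (2 times each)


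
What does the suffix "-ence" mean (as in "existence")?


Suffix: -ence
As in: existence -> exist + -ence
Meaning = state of


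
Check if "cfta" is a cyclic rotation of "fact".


Word: "fact", Candidate: "cfta"
Method: check if candidate is substring of word+word
"factfact" contains "cfta"? No
Is rotation = No


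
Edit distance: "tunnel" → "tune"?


Word 1: "tunnel" (length 6)
Word 2: "tune" (length 4)
One optimal edit sequence (insert/delete/substitute each cost 1):
  1. keep 't'
  2. keep 'u'
  3. delete 'n'  (+1)
  4. keep 'n'
  5. keep 'e'
  6. delete 'l'  (+1)
Total edit operations: 2
Edit distance = 2


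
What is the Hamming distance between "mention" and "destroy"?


Comparing character by character (same length = 7):
  Pos 0: 'm' vs 'd' !=
  Pos 1: 'e' vs 'e' =
  Pos 2: 'n' vs 's' !=
  Pos 3: 't' vs 't' =
  Pos 4: 'i' vs 'r' !=
  Pos 5: 'o' vs 'o' =
  Pos 6: 'n' vs 'y' !=
Hamming distance = 4


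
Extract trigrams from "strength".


Word: "strength" (length 8)
Number of trigrams = 8 - 3 + 1 = 6
  Position 0: "str"
  Position 1: "tre"
  Position 2: "ren"
  Position 3: "eng"
  Position 4: "ngt"
  Position 5: "gth"
Trigrams = "str", "tre", "ren", "eng", "ngt", "gth"


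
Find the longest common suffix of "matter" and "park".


Word 1: "matter"
Word 2: "park"
Comparing from end:
  Pos -1: 'r' != 'k' (stop)
LCS = "" (length 0)


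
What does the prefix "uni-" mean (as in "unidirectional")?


Prefix: uni-
Example: unidirectional = uni- + directional
Meaning = one


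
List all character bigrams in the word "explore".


Word: "explore" (length 7)
Number of bigrams = 7 - 2 + 1 = 6
  Position 0: "ex"
  Position 1: "xp"
  Position 2: "pl"
  Position 3: "lo"
  Position 4: "or"
  Position 5: "re"
Bigrams = "ex", "xp", "pl", "lo", "or", "re"


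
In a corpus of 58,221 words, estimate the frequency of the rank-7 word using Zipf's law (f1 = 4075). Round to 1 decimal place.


Zipf's law: f(r) = f(1) / r
f(1) = 4075
f(7) = 4075 / 7
= 582.1 occurrences


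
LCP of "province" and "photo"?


Word 1: "province"
Word 2: "photo"
Comparing from start:
  Pos 0: 'p' == 'p'
  Pos 1: 'r' != 'h' (stop)
LCP = "p" (length 1)


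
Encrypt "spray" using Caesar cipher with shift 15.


Word: "spray"
Shift: 15
Each letter → (letter + shift) mod 26:
  's' (18) + 15 = 7 → 'h'
  'p' (15) + 15 = 4 → 'e'
  'r' (17) + 15 = 6 → 'g'
  'a' (0) + 15 = 15 → 'p'
  'y' (24) + 15 = 13 → 'n'
Result = "hegpn"


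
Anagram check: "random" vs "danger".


Word 1: "random" → sorted: admnor
Word 2: "danger" → sorted: adegnr
Same letters? admnor != adegnr
Anagram = No


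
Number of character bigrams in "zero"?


Word: "zero" (length 4)
Number of 2-grams = length - 2 + 1 = 4 - 2 + 1
= 3


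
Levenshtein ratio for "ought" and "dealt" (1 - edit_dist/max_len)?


Word 1: "ought" (length 5)
Word 2: "dealt" (length 5)
One optimal edit sequence:
  1. substitute 'o' -> 'd'  (+1)
  2. substitute 'u' -> 'e'  (+1)
  3. substitute 'g' -> 'a'  (+1)
  4. substitute 'h' -> 'l'  (+1)
  5. keep 't'
Edit distance = 4
Max length = max(5, 5) = 5
Similarity = 1 - 4/5
= 0.2000


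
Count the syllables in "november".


Word: "november"
Syllable breakdown: no-vem-ber
Counting: 3 parts
= 3 syllables


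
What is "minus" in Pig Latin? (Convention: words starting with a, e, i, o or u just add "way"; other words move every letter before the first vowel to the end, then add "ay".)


Word: "minus"
Starts with consonant(s) → move to end, add 'ay'
Consonant cluster: "m"
Pig Latin = "inusmay"


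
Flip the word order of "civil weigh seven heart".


Original: "civil weigh seven heart"
Words (1..n): civil | weigh | seven | heart
Reversed (n..1): heart | seven | weigh | civil
Result = "heart seven weigh civil"


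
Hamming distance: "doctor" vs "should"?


Comparing character by character (same length = 6):
  Pos 0: 'd' vs 's' !=
  Pos 1: 'o' vs 'h' !=
  Pos 2: 'c' vs 'o' !=
  Pos 3: 't' vs 'u' !=
  Pos 4: 'o' vs 'l' !=
  Pos 5: 'r' vs 'd' !=
Hamming distance = 6


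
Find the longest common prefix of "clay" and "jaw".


Word 1: "clay"
Word 2: "jaw"
Comparing from start:
  Pos 0: 'c' != 'j' (stop)
LCP = "" (length 0)


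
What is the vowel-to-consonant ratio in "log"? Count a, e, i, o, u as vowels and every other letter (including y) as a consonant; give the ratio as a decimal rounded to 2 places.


Word: "log"
Vowels (a,e,i,o,u): 1
Consonants: 2
Ratio = 1/2
= 0.50


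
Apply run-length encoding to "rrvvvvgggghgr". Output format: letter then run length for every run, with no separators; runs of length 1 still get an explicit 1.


String: "rrvvvvgggghgr"
Scanning for consecutive runs:
  'r' x 2
  'v' x 4
  'g' x 4
  'h' x 1
  'g' x 1
  'r' x 1
RLE = "r2v4g4h1g1r1"


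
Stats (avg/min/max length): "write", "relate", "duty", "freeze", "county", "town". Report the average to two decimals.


Lengths: "write"=5, "relate"=6, "duty"=4, "freeze"=6, "county"=6, "town"=4
Sum = 31, Count = 6
Average = 31/6 = 5.17
= avg=5.17, min=4, max=6


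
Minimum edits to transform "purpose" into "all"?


Word 1: "purpose" (length 7)
Word 2: "all" (length 3)
One optimal edit sequence (insert/delete/substitute each cost 1):
  1. delete 'p'  (+1)
  2. delete 'u'  (+1)
  3. delete 'r'  (+1)
  4. delete 'p'  (+1)
  5. substitute 'o' -> 'a'  (+1)
  6. substitute 's' -> 'l'  (+1)
  7. substitute 'e' -> 'l'  (+1)
Total edit operations: 7
Edit distance = 7


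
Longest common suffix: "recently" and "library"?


Word 1: "recently"
Word 2: "library"
Comparing from end:
  Pos -1: 'y' == 'y'
  Pos -2: 'l' != 'r' (stop)
LCS = "y" (length 1)


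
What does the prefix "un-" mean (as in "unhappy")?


Prefix: un-
Example: unhappy = un- + happy
Meaning = not / reverse


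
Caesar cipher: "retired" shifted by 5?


Word: "retired"
Shift: 5
Each letter → (letter + shift) mod 26:
  'r' (17) + 5 = 22 → 'w'
  'e' (4) + 5 = 9 → 'j'
  't' (19) + 5 = 24 → 'y'
  'i' (8) + 5 = 13 → 'n'
  'r' (17) + 5 = 22 → 'w'
  'e' (4) + 5 = 9 → 'j'
  'd' (3) + 5 = 8 → 'i'
Result = "wjynwji"


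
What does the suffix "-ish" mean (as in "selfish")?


Suffix: -ish
Example: selfish (self + -ish)
Meaning = somewhat / having the qualities of


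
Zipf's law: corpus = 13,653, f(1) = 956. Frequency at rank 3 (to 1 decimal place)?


Zipf's law: f(r) = f(1) / r
f(1) = 956
f(3) = 956 / 3
= 318.7 occurrences


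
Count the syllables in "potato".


Word: "potato"
Syllable breakdown: po-ta-to
Counting: 3 parts
= 3 syllables


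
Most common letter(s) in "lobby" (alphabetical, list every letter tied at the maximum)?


Word: "lobby"
Letter counts:
  'b': 2
  'l': 1
  'o': 1
  'y': 1
Maximum count = 2
Most frequent = 'b' (2 times each)


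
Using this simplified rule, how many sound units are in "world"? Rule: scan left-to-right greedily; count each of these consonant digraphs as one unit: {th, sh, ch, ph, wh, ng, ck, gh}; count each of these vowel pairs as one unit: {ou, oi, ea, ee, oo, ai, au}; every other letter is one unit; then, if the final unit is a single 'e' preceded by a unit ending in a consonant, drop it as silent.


Word: "world" (5 letters)
Left-to-right scan:
  [1] 'w' (letter)
  [2] 'o' (letter)
  [3] 'r' (letter)
  [4] 'l' (letter)
  [5] 'd' (letter)
Units from scan: 5
Sound units = 5 units


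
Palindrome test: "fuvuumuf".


Word: "fuvuumuf"
Reversed: "fumuuvuf"
Forward == Backward? fuvuumuf != fumuuvuf
Palindrome = No


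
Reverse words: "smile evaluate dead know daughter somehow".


Original: "smile evaluate dead know daughter somehow"
Words (1..n): smile | evaluate | dead | know | daughter | somehow
Reversed (n..1): somehow | daughter | know | dead | evaluate | smile
Result = "somehow daughter know dead evaluate smile"


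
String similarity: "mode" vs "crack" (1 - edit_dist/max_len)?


Word 1: "mode" (length 4)
Word 2: "crack" (length 5)
One optimal edit sequence:
  1. insert 'c'  (+1)
  2. substitute 'm' -> 'r'  (+1)
  3. substitute 'o' -> 'a'  (+1)
  4. substitute 'd' -> 'c'  (+1)
  5. substitute 'e' -> 'k'  (+1)
Edit distance = 5
Max length = max(4, 5) = 5
Similarity = 1 - 5/5
= 0.0000


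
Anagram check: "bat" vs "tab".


Word 1: "bat" → sorted: abt
Word 2: "tab" → sorted: abt
Same letters? abt == abt
Anagram = Yes


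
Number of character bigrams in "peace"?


Word: "peace" (length 5)
Number of 2-grams = length - 2 + 1 = 5 - 2 + 1
= 4


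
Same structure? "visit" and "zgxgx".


Pattern of "visit": [0, 1, 2, 1, 3]
Pattern of "zgxgx": [0, 1, 2, 1, 2]
Patterns do not match
Same pattern = No


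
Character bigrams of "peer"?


Word: "peer" (length 4)
Number of bigrams = 4 - 2 + 1 = 3
  Position 0: "pe"
  Position 1: "ee"
  Position 2: "er"
Bigrams = "pe", "ee", "er"


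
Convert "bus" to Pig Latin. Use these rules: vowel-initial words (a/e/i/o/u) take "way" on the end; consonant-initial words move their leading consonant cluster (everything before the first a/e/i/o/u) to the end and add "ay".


Word: "bus"
Starts with consonant(s) → move to end, add 'ay'
Consonant cluster: "b"
Pig Latin = "usbay"


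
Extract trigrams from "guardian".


Word: "guardian" (length 8)
Number of trigrams = 8 - 3 + 1 = 6
  Position 0: "gua"
  Position 1: "uar"
  Position 2: "ard"
  Position 3: "rdi"
  Position 4: "dia"
  Position 5: "ian"
Trigrams = "gua", "uar", "ard", "rdi", "dia", "ian"


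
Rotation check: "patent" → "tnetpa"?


Word: "patent", Candidate: "tnetpa"
Method: check if candidate is substring of word+word
"patentpatent" contains "tnetpa"? No
Is rotation = No


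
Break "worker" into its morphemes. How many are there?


Word: "worker"
Morphemes: work / -er
Each morpheme carries meaning
= 2 morphemes


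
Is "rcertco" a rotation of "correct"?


Word: "correct", Candidate: "rcertco"
Method: check if candidate is substring of word+word
"correctcorrect" contains "rcertco"? No
Is rotation = No


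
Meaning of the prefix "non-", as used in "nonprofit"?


Prefix: non-
Example: nonprofit (non- + profit)
Meaning = not


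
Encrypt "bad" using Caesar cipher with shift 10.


Word: "bad"
Shift: 10
Each letter → (letter + shift) mod 26:
  'b' (1) + 10 = 11 → 'l'
  'a' (0) + 10 = 10 → 'k'
  'd' (3) + 10 = 13 → 'n'
Result = "lkn"


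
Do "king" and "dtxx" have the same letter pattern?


Pattern of "king": [0, 1, 2, 3]
Pattern of "dtxx": [0, 1, 2, 2]
Patterns do not match
Same pattern = No


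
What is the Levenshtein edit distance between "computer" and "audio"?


Word 1: "computer" (length 8)
Word 2: "audio" (length 5)
One optimal edit sequence (insert/delete/substitute each cost 1):
  1. delete 'c'  (+1)
  2. delete 'o'  (+1)
  3. delete 'm'  (+1)
  4. substitute 'p' -> 'a'  (+1)
  5. keep 'u'
  6. substitute 't' -> 'd'  (+1)
  7. substitute 'e' -> 'i'  (+1)
  8. substitute 'r' -> 'o'  (+1)
Total edit operations: 7
Edit distance = 7


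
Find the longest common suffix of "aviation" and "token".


Word 1: "aviation"
Word 2: "token"
Comparing from end:
  Pos -1: 'n' == 'n'
  Pos -2: 'o' != 'e' (stop)
LCS = "n" (length 1)


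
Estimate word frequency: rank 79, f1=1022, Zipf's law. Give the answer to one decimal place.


Zipf's law: f(r) = f(1) / r
f(1) = 1022
f(79) = 1022 / 79
= 12.9 occurrences


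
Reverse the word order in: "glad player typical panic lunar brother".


Original: "glad player typical panic lunar brother"
Words (1..n): glad | player | typical | panic | lunar | brother
Reversed (n..1): brother | lunar | panic | typical | player | glad
Result = "brother lunar panic typical player glad"


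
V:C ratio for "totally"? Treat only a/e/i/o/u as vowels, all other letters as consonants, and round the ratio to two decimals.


Word: "totally"
Vowels (a,e,i,o,u): 2
Consonants: 5
Ratio = 2/5
= 0.40


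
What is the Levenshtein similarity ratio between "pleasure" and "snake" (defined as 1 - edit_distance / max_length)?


Word 1: "pleasure" (length 8)
Word 2: "snake" (length 5)
One optimal edit sequence:
  1. delete 'p'  (+1)
  2. substitute 'l' -> 's'  (+1)
  3. substitute 'e' -> 'n'  (+1)
  4. keep 'a'
  5. delete 's'  (+1)
  6. delete 'u'  (+1)
  7. substitute 'r' -> 'k'  (+1)
  8. keep 'e'
Edit distance = 6
Max length = max(8, 5) = 8
Similarity = 1 - 6/8
= 0.2500


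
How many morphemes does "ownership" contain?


Word: "ownership"
Morphemes: own / -er / -ship
Each morpheme carries meaning
= 3 morphemes


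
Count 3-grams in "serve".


Word: "serve" (length 5)
Number of 3-grams = length - 3 + 1 = 5 - 3 + 1
= 3


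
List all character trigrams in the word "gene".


Word: "gene" (length 4)
Number of trigrams = 4 - 3 + 1 = 2
  Position 0: "gen"
  Position 1: "ene"
Trigrams = "gen", "ene"


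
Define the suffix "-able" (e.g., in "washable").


Suffix: -able
Example: washable = wash + -able
Meaning = capable of


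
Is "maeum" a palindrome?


Word: "maeum"
Reversed: "mueam"
Forward == Backward? maeum != mueam
Palindrome = No


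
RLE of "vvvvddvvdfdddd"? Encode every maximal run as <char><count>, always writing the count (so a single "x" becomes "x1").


String: "vvvvddvvdfdddd"
Scanning for consecutive runs:
  'v' x 4
  'd' x 2
  'v' x 2
  'd' x 1
  'f' x 1
  'd' x 4
RLE = "v4d2v2d1f1d4"


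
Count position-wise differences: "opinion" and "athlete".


Comparing character by character (same length = 7):
  Pos 0: 'o' vs 'a' !=
  Pos 1: 'p' vs 't' !=
  Pos 2: 'i' vs 'h' !=
  Pos 3: 'n' vs 'l' !=
  Pos 4: 'i' vs 'e' !=
  Pos 5: 'o' vs 't' !=
  Pos 6: 'n' vs 'e' !=
Hamming distance = 7


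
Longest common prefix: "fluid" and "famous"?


Word 1: "fluid"
Word 2: "famous"
Comparing from start:
  Pos 0: 'f' == 'f'
  Pos 1: 'l' != 'a' (stop)
LCP = "f" (length 1)


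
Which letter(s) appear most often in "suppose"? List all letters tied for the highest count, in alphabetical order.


Word: "suppose"
Letter counts:
  'e': 1
  'o': 1
  'p': 2
  's': 2
  'u': 1
Maximum count = 2
Most frequent = 'p', 's' (2 times each)


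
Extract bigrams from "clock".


Word: "clock" (length 5)
Number of bigrams = 5 - 2 + 1 = 4
  Position 0: "cl"
  Position 1: "lo"
  Position 2: "oc"
  Position 3: "ck"
Bigrams = "cl", "lo", "oc", "ck"


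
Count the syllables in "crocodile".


Word: "crocodile"
Syllable breakdown: croc-o-dile
Counting: 3 parts
= 3 syllables


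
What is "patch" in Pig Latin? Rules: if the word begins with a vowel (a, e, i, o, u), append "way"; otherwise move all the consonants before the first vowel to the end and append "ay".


Word: "patch"
Starts with consonant(s) → move to end, add 'ay'
Consonant cluster: "p"
Pig Latin = "atchpay"


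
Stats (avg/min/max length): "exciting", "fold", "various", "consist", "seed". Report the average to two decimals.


Lengths: "exciting"=8, "fold"=4, "various"=7, "consist"=7, "seed"=4
Sum = 30, Count = 5
Average = 30/5 = 6.00
= avg=6.00, min=4, max=8


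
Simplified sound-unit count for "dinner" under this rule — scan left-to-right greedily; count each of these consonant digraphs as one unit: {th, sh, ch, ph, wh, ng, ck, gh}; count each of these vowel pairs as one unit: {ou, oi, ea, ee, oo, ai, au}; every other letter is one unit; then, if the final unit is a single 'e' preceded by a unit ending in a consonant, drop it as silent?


Word: "dinner" (6 letters)
Left-to-right scan:
  [1] 'd' (letter)
  [2] 'i' (letter)
  [3] 'n' (letter)
  [4] 'n' (letter)
  [5] 'e' (letter)
  [6] 'r' (letter)
Units from scan: 6
Sound units = 6 units


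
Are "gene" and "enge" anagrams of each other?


Word 1: "gene" → sorted: eegn
Word 2: "enge" → sorted: eegn
Same letters? eegn == eegn
Anagram = Yes


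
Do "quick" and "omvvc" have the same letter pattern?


Pattern of "quick": [0, 1, 2, 3, 4]
Pattern of "omvvc": [0, 1, 2, 2, 3]
Patterns do not match
Same pattern = No


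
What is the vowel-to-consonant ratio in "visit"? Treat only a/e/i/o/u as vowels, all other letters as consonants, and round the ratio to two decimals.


Word: "visit"
Vowels (a,e,i,o,u): 2
Consonants: 3
Ratio = 2/3
= 0.67


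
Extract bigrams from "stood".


Word: "stood" (length 5)
Number of bigrams = 5 - 2 + 1 = 4
  Position 0: "st"
  Position 1: "to"
  Position 2: "oo"
  Position 3: "od"
Bigrams = "st", "to", "oo", "od"


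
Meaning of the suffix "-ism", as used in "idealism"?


Suffix: -ism
Example: idealism (ideal + -ism)
Meaning = belief / practice


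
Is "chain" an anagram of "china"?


Word 1: "china" → sorted: achin
Word 2: "chain" → sorted: achin
Same letters? achin == achin
Anagram = Yes


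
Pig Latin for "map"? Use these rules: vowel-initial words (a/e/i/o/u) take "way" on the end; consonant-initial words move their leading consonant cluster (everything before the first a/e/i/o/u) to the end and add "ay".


Word: "map"
Starts with consonant(s) → move to end, add 'ay'
Consonant cluster: "m"
Pig Latin = "apmay"


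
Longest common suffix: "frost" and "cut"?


Word 1: "frost"
Word 2: "cut"
Comparing from end:
  Pos -1: 't' == 't'
  Pos -2: 's' != 'u' (stop)
LCS = "t" (length 1)


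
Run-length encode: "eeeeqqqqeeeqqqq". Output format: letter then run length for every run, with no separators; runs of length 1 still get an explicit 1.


String: "eeeeqqqqeeeqqqq"
Scanning for consecutive runs:
  'e' x 4
  'q' x 4
  'e' x 3
  'q' x 4
RLE = "e4q4e3q4"


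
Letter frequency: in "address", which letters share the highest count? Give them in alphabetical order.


Word: "address"
Letter counts:
  'a': 1
  'd': 2
  'e': 1
  'r': 1
  's': 2
Maximum count = 2
Most frequent = 'd', 's' (2 times each)


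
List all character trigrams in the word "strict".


Word: "strict" (length 6)
Number of trigrams = 6 - 3 + 1 = 4
  Position 0: "str"
  Position 1: "tri"
  Position 2: "ric"
  Position 3: "ict"
Trigrams = "str", "tri", "ric", "ict"


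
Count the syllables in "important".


Word: "important"
Syllable breakdown: im · por · tant
Counting: 3 parts
= 3 syllables


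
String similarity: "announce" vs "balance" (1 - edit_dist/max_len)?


Word 1: "announce" (length 8)
Word 2: "balance" (length 7)
One optimal edit sequence:
  1. delete 'a'  (+1)
  2. substitute 'n' -> 'b'  (+1)
  3. substitute 'n' -> 'a'  (+1)
  4. substitute 'o' -> 'l'  (+1)
  5. substitute 'u' -> 'a'  (+1)
  6. keep 'n'
  7. keep 'c'
  8. keep 'e'
Edit distance = 5
Max length = max(8, 7) = 8
Similarity = 1 - 5/8
= 0.3750


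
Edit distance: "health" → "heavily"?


Word 1: "health" (length 6)
Word 2: "heavily" (length 7)
One optimal edit sequence (insert/delete/substitute each cost 1):
  1. keep 'h'
  2. keep 'e'
  3. keep 'a'
  4. insert 'v'  (+1)
  5. substitute 'l' -> 'i'  (+1)
  6. substitute 't' -> 'l'  (+1)
  7. substitute 'h' -> 'y'  (+1)
Total edit operations: 4
Edit distance = 4


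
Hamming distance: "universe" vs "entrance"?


Comparing character by character (same length = 8):
  Pos 0: 'u' vs 'e' !=
  Pos 1: 'n' vs 'n' =
  Pos 2: 'i' vs 't' !=
  Pos 3: 'v' vs 'r' !=
  Pos 4: 'e' vs 'a' !=
  Pos 5: 'r' vs 'n' !=
  Pos 6: 's' vs 'c' !=
  Pos 7: 'e' vs 'e' =
Hamming distance = 6


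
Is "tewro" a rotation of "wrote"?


Word: "wrote", Candidate: "tewro"
Method: check if candidate is substring of word+word
"wrotewrote" contains "tewro"? Yes
Is rotation = Yes


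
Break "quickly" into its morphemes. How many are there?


Word: "quickly"
Morphemes: quick | -ly
Each morpheme carries meaning
= 2 morphemes


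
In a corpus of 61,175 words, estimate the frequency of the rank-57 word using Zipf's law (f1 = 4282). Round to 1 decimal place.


Zipf's law: f(r) = f(1) / r
f(1) = 4282
f(57) = 4282 / 57
= 75.1 occurrences


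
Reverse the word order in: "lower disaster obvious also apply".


Original: "lower disaster obvious also apply"
Words (1..n): lower | disaster | obvious | also | apply
Reversed (n..1): apply | also | obvious | disaster | lower
Result = "apply also obvious disaster lower"


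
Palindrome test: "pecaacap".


Word: "pecaacap"
Reversed: "pacaacep"
Forward == Backward? pecaacap != pacaacep
Palindrome = No


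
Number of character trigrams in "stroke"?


Word: "stroke" (length 6)
Number of 3-grams = length - 3 + 1 = 6 - 3 + 1
= 4


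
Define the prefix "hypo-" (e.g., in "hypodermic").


Prefix: hypo-
Example: hypodermic = hypo- + dermic
Meaning = under / below normal


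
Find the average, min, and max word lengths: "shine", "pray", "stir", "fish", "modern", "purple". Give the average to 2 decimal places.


Lengths: "shine"=5, "pray"=4, "stir"=4, "fish"=4, "modern"=6, "purple"=6
Sum = 29, Count = 6
Average = 29/6 = 4.83
= avg=4.83, min=4, max=6


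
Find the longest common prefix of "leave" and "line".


Word 1: "leave"
Word 2: "line"
Comparing from start:
  Pos 0: 'l' == 'l'
  Pos 1: 'e' != 'i' (stop)
LCP = "l" (length 1)


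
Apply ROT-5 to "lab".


Word: "lab"
Shift: 5
Each letter → (letter + shift) mod 26:
  'l' (11) + 5 = 16 → 'q'
  'a' (0) + 5 = 5 → 'f'
  'b' (1) + 5 = 6 → 'g'
Result = "qfg"


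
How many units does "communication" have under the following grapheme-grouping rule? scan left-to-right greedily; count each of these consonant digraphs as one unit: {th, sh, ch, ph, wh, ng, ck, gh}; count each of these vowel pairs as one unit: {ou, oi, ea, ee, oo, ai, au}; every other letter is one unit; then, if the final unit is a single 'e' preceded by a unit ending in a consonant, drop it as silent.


Word: "communication" (13 letters)
Left-to-right scan:
  1. 'c' (letter)
  2. 'o' (letter)
  3. 'm' (letter)
  4. 'm' (letter)
  5. 'u' (letter)
  6. 'n' (letter)
  7. 'i' (letter)
  8. 'c' (letter)
  9. 'a' (letter)
  10. 't' (letter)
  11. 'i' (letter)
  12. 'o' (letter)
  13. 'n' (letter)
Units from scan: 13
Sound units = 13 units


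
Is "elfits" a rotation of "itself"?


Word: "itself", Candidate: "elfits"
Method: check if candidate is substring of word+word
"itselfitself" contains "elfits"? Yes
Is rotation = Yes


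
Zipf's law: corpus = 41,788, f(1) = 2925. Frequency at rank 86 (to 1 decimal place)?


Zipf's law: f(r) = f(1) / r
f(1) = 2925
f(86) = 2925 / 86
= 34.0 occurrences


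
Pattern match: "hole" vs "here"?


Pattern of "hole": [0, 1, 2, 3]
Pattern of "here": [0, 1, 2, 1]
Patterns do not match
Same pattern = No


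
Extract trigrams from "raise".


Word: "raise" (length 5)
Number of trigrams = 5 - 3 + 1 = 3
  Position 0: "rai"
  Position 1: "ais"
  Position 2: "ise"
Trigrams = "rai", "ais", "ise"


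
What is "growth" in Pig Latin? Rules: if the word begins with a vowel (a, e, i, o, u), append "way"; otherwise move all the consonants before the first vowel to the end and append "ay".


Word: "growth"
Starts with consonant(s) → move to end, add 'ay'
Consonant cluster: "gr"
Pig Latin = "owthgray"


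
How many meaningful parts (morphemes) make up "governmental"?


Word: "governmental"
Morphemes: govern | -ment | -al
Each morpheme carries meaning
= 3 morphemes


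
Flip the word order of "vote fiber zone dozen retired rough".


Original: "vote fiber zone dozen retired rough"
Words (1..n): vote | fiber | zone | dozen | retired | rough
Reversed (n..1): rough | retired | dozen | zone | fiber | vote
Result = "rough retired dozen zone fiber vote"


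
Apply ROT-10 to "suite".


Word: "suite"
Shift: 10
Each letter → (letter + shift) mod 26:
  's' (18) + 10 = 2 → 'c'
  'u' (20) + 10 = 4 → 'e'
  'i' (8) + 10 = 18 → 's'
  't' (19) + 10 = 3 → 'd'
  'e' (4) + 10 = 14 → 'o'
Result = "cesdo"


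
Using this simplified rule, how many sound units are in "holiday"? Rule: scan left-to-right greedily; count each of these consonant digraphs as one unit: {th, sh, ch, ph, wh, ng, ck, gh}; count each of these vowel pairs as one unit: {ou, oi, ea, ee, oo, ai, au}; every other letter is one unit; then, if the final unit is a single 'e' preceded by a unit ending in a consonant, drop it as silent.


Word: "holiday" (7 letters)
Left-to-right scan:
  [1] 'h' (letter)
  [2] 'o' (letter)
  [3] 'l' (letter)
  [4] 'i' (letter)
  [5] 'd' (letter)
  [6] 'a' (letter)
  [7] 'y' (letter)
Units from scan: 7
Sound units = 7 units


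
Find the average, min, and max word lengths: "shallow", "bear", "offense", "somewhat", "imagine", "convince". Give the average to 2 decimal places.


Lengths: "shallow"=7, "bear"=4, "offense"=7, "somewhat"=8, "imagine"=7, "convince"=8
Sum = 41, Count = 6
Average = 41/6 = 6.83
= avg=6.83, min=4, max=8


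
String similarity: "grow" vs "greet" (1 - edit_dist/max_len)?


Word 1: "grow" (length 4)
Word 2: "greet" (length 5)
One optimal edit sequence:
  1. keep 'g'
  2. keep 'r'
  3. insert 'e'  (+1)
  4. substitute 'o' -> 'e'  (+1)
  5. substitute 'w' -> 't'  (+1)
Edit distance = 3
Max length = max(4, 5) = 5
Similarity = 1 - 3/5
= 0.4000


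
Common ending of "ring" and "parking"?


Word 1: "ring"
Word 2: "parking"
Comparing from end:
  Pos -1: 'g' == 'g'
  Pos -2: 'n' == 'n'
  Pos -3: 'i' == 'i'
  Pos -4: 'r' != 'k' (stop)
LCS = "ing" (length 3)


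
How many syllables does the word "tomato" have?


Word: "tomato"
Syllable breakdown: to · ma · to
Counting: 3 parts
= 3 syllables


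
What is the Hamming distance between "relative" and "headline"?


Comparing character by character (same length = 8):
  Pos 0: 'r' vs 'h' !=
  Pos 1: 'e' vs 'e' =
  Pos 2: 'l' vs 'a' !=
  Pos 3: 'a' vs 'd' !=
  Pos 4: 't' vs 'l' !=
  Pos 5: 'i' vs 'i' =
  Pos 6: 'v' vs 'n' !=
  Pos 7: 'e' vs 'e' =
Hamming distance = 5


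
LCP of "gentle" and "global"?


Word 1: "gentle"
Word 2: "global"
Comparing from start:
  Pos 0: 'g' == 'g'
  Pos 1: 'e' != 'l' (stop)
LCP = "g" (length 1)


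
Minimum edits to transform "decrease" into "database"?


Word 1: "decrease" (length 8)
Word 2: "database" (length 8)
One optimal edit sequence (insert/delete/substitute each cost 1):
  1. keep 'd'
  2. substitute 'e' -> 'a'  (+1)
  3. substitute 'c' -> 't'  (+1)
  4. substitute 'r' -> 'a'  (+1)
  5. substitute 'e' -> 'b'  (+1)
  6. keep 'a'
  7. keep 's'
  8. keep 'e'
Total edit operations: 4
Edit distance = 4


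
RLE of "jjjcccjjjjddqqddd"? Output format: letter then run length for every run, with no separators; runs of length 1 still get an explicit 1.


String: "jjjcccjjjjddqqddd"
Scanning for consecutive runs:
  'j' x 3
  'c' x 3
  'j' x 4
  'd' x 2
  'q' x 2
  'd' x 3
RLE = "j3c3j4d2q2d3"


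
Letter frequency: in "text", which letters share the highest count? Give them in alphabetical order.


Word: "text"
Letter counts:
  'e': 1
  't': 2
  'x': 1
Maximum count = 2
Most frequent = 't' (2 times each)


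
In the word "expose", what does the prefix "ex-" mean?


Prefix: ex-
As in: expose -> ex- + pose
Meaning = out / former


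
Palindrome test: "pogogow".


Word: "pogogow"
Reversed: "wogogop"
Forward == Backward? pogogow != wogogop
Palindrome = No


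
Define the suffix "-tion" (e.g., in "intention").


Suffix: -tion
Example: intention (intend + -tion, with a spelling change)
Meaning = act or process


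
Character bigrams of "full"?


Word: "full" (length 4)
Number of bigrams = 4 - 2 + 1 = 3
  Position 0: "fu"
  Position 1: "ul"
  Position 2: "ll"
Bigrams = "fu", "ul", "ll"


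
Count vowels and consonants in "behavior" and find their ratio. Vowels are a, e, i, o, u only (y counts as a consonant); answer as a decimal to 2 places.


Word: "behavior"
Vowels (a,e,i,o,u): 4
Consonants: 4
Ratio = 4/4
= 1.00


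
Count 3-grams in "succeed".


Word: "succeed" (length 7)
Number of 3-grams = length - 3 + 1 = 7 - 3 + 1
= 5


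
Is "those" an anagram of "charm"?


Word 1: "charm" → sorted: achmr
Word 2: "those" → sorted: ehost
Same letters? achmr != ehost
Anagram = No


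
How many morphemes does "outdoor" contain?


Word: "outdoor"
Morphemes: out- / door
Each morpheme carries meaning
= 2 morphemes


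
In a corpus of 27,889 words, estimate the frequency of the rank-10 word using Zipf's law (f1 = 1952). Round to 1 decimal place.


Zipf's law: f(r) = f(1) / r
f(1) = 1952
f(10) = 1952 / 10
= 195.2 occurrences


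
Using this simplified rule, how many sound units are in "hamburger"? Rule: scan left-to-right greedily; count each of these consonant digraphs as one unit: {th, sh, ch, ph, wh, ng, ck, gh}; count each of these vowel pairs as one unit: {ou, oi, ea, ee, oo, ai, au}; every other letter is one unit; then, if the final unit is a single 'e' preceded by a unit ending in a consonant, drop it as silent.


Word: "hamburger" (9 letters)
Left-to-right scan:
  1. 'h' (letter)
  2. 'a' (letter)
  3. 'm' (letter)
  4. 'b' (letter)
  5. 'u' (letter)
  6. 'r' (letter)
  7. 'g' (letter)
  8. 'e' (letter)
  9. 'r' (letter)
Units from scan: 9
Sound units = 9 units


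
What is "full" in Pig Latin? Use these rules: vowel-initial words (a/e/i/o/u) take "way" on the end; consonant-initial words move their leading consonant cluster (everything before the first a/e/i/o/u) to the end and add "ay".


Word: "full"
Starts with consonant(s) → move to end, add 'ay'
Consonant cluster: "f"
Pig Latin = "ullfay"


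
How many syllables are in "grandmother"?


Word: "grandmother"
Syllable breakdown: grand | moth | er
Counting: 3 parts
= 3 syllables


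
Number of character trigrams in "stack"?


Word: "stack" (length 5)
Number of 3-grams = length - 3 + 1 = 5 - 3 + 1
= 3


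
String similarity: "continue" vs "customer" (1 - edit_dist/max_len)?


Word 1: "continue" (length 8)
Word 2: "customer" (length 8)
One optimal edit sequence:
  1. keep 'c'
  2. substitute 'o' -> 'u'  (+1)
  3. substitute 'n' -> 's'  (+1)
  4. keep 't'
  5. substitute 'i' -> 'o'  (+1)
  6. substitute 'n' -> 'm'  (+1)
  7. substitute 'u' -> 'e'  (+1)
  8. substitute 'e' -> 'r'  (+1)
Edit distance = 6
Max length = max(8, 8) = 8
Similarity = 1 - 6/8
= 0.2500


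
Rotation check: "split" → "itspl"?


Word: "split", Candidate: "itspl"
Method: check if candidate is substring of word+word
"splitsplit" contains "itspl"? Yes
Is rotation = Yes


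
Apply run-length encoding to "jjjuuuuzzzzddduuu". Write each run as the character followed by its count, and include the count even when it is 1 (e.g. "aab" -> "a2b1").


String: "jjjuuuuzzzzddduuu"
Scanning for consecutive runs:
  'j' x 3
  'u' x 4
  'z' x 4
  'd' x 3
  'u' x 3
RLE = "j3u4z4d3u3"


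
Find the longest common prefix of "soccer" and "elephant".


Word 1: "soccer"
Word 2: "elephant"
Comparing from start:
  Pos 0: 's' != 'e' (stop)
LCP = "" (length 0)


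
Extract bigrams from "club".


Word: "club" (length 4)
Number of bigrams = 4 - 2 + 1 = 3
  Position 0: "cl"
  Position 1: "lu"
  Position 2: "ub"
Bigrams = "cl", "lu", "ub"


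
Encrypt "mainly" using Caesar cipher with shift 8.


Word: "mainly"
Shift: 8
Each letter → (letter + shift) mod 26:
  'm' (12) + 8 = 20 → 'u'
  'a' (0) + 8 = 8 → 'i'
  'i' (8) + 8 = 16 → 'q'
  'n' (13) + 8 = 21 → 'v'
  'l' (11) + 8 = 19 → 't'
  'y' (24) + 8 = 6 → 'g'
Result = "uiqvtg"


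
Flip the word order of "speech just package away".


Original: "speech just package away"
Words (1..n): speech | just | package | away
Reversed (n..1): away | package | just | speech
Result = "away package just speech"


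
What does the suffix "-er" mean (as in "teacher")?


Suffix: -er
As in: teacher -> teach + -er
Meaning = one who / more


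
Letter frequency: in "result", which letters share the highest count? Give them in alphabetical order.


Word: "result"
Letter counts:
  'e': 1
  'l': 1
  'r': 1
  's': 1
  't': 1
  'u': 1
Maximum count = 1
Most frequent = 'e', 'l', 'r', 's', 't', 'u' (1 time each)


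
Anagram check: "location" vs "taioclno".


Word 1: "location" → sorted: acilnoot
Word 2: "taioclno" → sorted: acilnoot
Same letters? acilnoot == acilnoot
Anagram = Yes


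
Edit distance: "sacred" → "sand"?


Word 1: "sacred" (length 6)
Word 2: "sand" (length 4)
One optimal edit sequence (insert/delete/substitute each cost 1):
  1. keep 's'
  2. keep 'a'
  3. delete 'c'  (+1)
  4. delete 'r'  (+1)
  5. substitute 'e' -> 'n'  (+1)
  6. keep 'd'
Total edit operations: 3
Edit distance = 3


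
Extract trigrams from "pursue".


Word: "pursue" (length 6)
Number of trigrams = 6 - 3 + 1 = 4
  Position 0: "pur"
  Position 1: "urs"
  Position 2: "rsu"
  Position 3: "sue"
Trigrams = "pur", "urs", "rsu", "sue"


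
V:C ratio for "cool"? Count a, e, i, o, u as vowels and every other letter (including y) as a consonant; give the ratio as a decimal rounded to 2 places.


Word: "cool"
Vowels (a,e,i,o,u): 2
Consonants: 2
Ratio = 2/2
= 1.00
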